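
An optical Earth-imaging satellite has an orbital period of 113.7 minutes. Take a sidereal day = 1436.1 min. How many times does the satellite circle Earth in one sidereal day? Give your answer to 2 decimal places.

12.63

T = 113.7 min = 6822.0 s.
Orbits per sidereal day = 86166 / 6822.0 = 12.631.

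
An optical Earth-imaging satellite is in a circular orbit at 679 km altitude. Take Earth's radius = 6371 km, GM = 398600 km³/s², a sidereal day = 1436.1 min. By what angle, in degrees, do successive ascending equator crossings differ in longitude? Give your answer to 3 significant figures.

Semi-major axis a = 6371 + 679 = 7050 km. Period T = 2π√(a³/μ) = 2π√(7050³/398600) = 5891.1 s = 98.18 min.
During one orbit Earth rotates (5891.1 / 86166) × 360° = 24.61°.

24.6°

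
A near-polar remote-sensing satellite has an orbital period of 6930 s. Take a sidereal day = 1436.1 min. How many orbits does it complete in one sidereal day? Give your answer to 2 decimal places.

12.43

Orbits per sidereal day = 86166 / 6930.0 = 12.434.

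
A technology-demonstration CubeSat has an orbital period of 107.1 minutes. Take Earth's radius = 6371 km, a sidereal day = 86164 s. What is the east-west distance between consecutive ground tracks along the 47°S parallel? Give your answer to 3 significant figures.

T = 107.1 min = 6426.0 s.
Node shift per orbit = (6426.0/86164) × 360° = 26.85°.
Equatorial spacing = 26.85 × 111.2 km/° = 2985 km.
At 47° latitude, spacing = 2985 × cos(47°) = 2036 km.

2040 km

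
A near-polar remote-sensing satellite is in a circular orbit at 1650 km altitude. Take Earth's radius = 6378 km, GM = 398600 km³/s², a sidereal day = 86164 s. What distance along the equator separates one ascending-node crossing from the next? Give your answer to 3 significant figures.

3330 km

Semi-major axis a = 6378 + 1650 = 8028 km. Period T = 2π√(a³/μ) = 2π√(8028³/398600) = 7158.5 s = 119.31 min.
During one orbit Earth rotates (7158.5 / 86164) × 360° = 29.91°.
At the equator that is 29.91° × (2π·6378/360) km/° = 29.91 × 111.3 = 3329 km.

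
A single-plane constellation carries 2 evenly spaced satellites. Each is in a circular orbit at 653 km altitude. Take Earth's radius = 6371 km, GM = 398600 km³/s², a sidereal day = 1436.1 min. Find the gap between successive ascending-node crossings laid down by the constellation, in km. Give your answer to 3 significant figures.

1360 km

Semi-major axis a = 6371 + 653 = 7024 km. Period T = 2π√(a³/μ) = 2π√(7024³/398600) = 5858.5 s = 97.64 min.
Single-satellite node shift = (5858.5/86166) × 360° = 24.48°.
With 2 satellites evenly phased, successive equator crossings are 24.48/2 = 12.238° apart.
That is 12.238 × 111.2 = 1361 km at the equator.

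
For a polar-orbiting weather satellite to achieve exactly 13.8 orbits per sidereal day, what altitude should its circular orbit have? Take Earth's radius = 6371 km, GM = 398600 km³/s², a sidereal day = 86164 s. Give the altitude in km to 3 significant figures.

958 km

Required period T = 86164 / 13.8 = 6243.8 s.
From T = 2π√(a³/μ): a = (μ T²/4π²)^(1/3) = (398600 × 6243.8² / 4π²)^(1/3) = 7329 km.
Altitude h = a − R = 7329 − 6371 = 958 km.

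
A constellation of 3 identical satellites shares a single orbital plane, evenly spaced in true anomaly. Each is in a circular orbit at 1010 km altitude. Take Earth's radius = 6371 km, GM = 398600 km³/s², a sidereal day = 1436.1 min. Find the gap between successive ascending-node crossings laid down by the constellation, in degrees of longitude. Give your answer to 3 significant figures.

Semi-major axis a = 6371 + 1010 = 7381 km. Period T = 2π√(a³/μ) = 2π√(7381³/398600) = 6310.8 s = 105.18 min.
Single-satellite node shift = (6310.8/86166) × 360° = 26.37°.
With 3 satellites evenly phased, successive equator crossings are 26.37/3 = 8.789° apart.

8.79°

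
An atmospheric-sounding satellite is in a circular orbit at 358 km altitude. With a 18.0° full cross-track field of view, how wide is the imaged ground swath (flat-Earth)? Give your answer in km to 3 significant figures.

113 km

Half-angle = 18.0°/2 = 9°.
Swath width ≈ 2h·tan(θ/2) = 2 × 358 × tan(9°) = 113.4 km.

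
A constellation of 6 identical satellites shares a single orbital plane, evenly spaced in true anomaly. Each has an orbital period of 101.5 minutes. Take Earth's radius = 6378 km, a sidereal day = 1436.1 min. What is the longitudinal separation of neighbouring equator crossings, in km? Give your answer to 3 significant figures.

T = 101.5 min = 6090.0 s.
Single-satellite node shift = (6090.0/86166) × 360° = 25.44°.
With 6 satellites evenly phased, successive equator crossings are 25.44/6 = 4.241° apart.
That is 4.241 × 111.3 = 472 km at the equator.

472 km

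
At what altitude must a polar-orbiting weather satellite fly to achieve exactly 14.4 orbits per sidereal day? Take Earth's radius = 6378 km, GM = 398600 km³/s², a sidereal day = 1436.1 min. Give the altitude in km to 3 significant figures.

746 km

Required period T = 86166 / 14.4 = 5983.8 s.
From T = 2π√(a³/μ): a = (μ T²/4π²)^(1/3) = (398600 × 5983.8² / 4π²)^(1/3) = 7124 km.
Altitude h = a − R = 7124 − 6378 = 746 km.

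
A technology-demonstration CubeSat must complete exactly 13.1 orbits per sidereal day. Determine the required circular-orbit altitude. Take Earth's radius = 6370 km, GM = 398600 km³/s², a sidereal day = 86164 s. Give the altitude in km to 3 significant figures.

Required period T = 86164 / 13.1 = 6577.4 s.
From T = 2π√(a³/μ): a = (μ T²/4π²)^(1/3) = (398600 × 6577.4² / 4π²)^(1/3) = 7587 km.
Altitude h = a − R = 7587 − 6370 = 1217 km.

1220 km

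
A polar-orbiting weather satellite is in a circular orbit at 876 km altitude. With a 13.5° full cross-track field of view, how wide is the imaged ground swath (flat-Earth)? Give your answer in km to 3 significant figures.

Half-angle = 13.5°/2 = 6.75°.
Swath width ≈ 2h·tan(θ/2) = 2 × 876 × tan(6.75°) = 207.4 km.

207 km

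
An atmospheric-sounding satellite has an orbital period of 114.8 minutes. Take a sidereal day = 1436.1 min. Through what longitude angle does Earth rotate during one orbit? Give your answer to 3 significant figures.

28.8°

T = 114.8 min = 6888.0 s.
During one orbit Earth rotates (6888.0 / 86166) × 360° = 28.78°.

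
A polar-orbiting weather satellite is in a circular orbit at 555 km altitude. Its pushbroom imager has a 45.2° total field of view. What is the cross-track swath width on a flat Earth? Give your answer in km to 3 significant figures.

Half-angle = 45.2°/2 = 22.6°.
Swath width ≈ 2h·tan(θ/2) = 2 × 555 × tan(22.6°) = 462.0 km.

462 km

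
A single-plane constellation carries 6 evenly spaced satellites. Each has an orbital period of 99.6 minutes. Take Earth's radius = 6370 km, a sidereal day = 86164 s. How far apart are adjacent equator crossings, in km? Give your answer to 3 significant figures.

T = 99.6 min = 5976.0 s.
Single-satellite node shift = (5976.0/86164) × 360° = 24.97°.
With 6 satellites evenly phased, successive equator crossings are 24.97/6 = 4.161° apart.
That is 4.161 × 111.2 = 463 km at the equator.

463 km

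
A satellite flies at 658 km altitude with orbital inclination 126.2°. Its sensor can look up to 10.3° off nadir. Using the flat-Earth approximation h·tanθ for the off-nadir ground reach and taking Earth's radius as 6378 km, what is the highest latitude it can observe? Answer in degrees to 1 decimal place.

Retrograde orbit: the ground track reaches ±(180° − i) = ±(180 − 126.2) = ±53.8°.
Sensor half-swath on the ground ≈ 658·tan(10.3°) = 120 km = 1.07° of latitude.
Maximum observable latitude ≈ 53.8 + 1.07 = 54.9°.

54.9°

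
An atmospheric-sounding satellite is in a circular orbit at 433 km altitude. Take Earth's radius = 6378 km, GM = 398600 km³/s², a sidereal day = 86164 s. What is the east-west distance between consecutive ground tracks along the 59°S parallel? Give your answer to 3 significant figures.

1340 km

Semi-major axis a = 6378 + 433 = 6811 km. Period T = 2π√(a³/μ) = 2π√(6811³/398600) = 5594.1 s = 93.23 min.
Node shift per orbit = (5594.1/86164) × 360° = 23.37°.
Equatorial spacing = 23.37 × 111.3 km/° = 2602 km.
At 59° latitude, spacing = 2602 × cos(59°) = 1340 km.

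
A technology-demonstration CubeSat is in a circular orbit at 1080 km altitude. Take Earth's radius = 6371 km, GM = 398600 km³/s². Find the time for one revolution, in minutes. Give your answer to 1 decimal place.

106.7 min

Semi-major axis a = 6371 + 1080 = 7451 km. Period T = 2π√(a³/μ) = 2π√(7451³/398600) = 6400.8 s = 106.68 min.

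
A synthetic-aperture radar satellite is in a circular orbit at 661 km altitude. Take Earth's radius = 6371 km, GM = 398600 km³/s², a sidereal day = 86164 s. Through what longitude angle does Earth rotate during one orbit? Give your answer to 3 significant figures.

24.5°

Semi-major axis a = 6371 + 661 = 7032 km. Period T = 2π√(a³/μ) = 2π√(7032³/398600) = 5868.5 s = 97.81 min.
During one orbit Earth rotates (5868.5 / 86164) × 360° = 24.52°.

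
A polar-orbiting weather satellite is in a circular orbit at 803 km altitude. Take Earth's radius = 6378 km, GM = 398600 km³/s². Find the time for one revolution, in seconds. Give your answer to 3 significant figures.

Semi-major axis a = 6378 + 803 = 7181 km. Period T = 2π√(a³/μ) = 2π√(7181³/398600) = 6056.0 s = 100.93 min.

6060 seconds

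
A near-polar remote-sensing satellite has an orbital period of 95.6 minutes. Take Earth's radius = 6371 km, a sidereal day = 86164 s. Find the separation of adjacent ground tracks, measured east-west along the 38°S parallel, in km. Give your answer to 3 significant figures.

T = 95.6 min = 5736.0 s.
Node shift per orbit = (5736.0/86164) × 360° = 23.97°.
Equatorial spacing = 23.97 × 111.2 km/° = 2665 km.
At 38° latitude, spacing = 2665 × cos(38°) = 2100 km.

2100 km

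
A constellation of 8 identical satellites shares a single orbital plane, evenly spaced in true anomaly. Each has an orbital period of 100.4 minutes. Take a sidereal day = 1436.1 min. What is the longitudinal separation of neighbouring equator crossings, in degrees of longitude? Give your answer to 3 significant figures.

T = 100.4 min = 6024.0 s.
Single-satellite node shift = (6024.0/86166) × 360° = 25.17°.
With 8 satellites evenly phased, successive equator crossings are 25.17/8 = 3.146° apart.

3.15°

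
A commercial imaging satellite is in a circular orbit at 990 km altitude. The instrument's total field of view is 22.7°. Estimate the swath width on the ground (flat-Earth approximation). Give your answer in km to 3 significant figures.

Half-angle = 22.7°/2 = 11.35°.
Swath width ≈ 2h·tan(θ/2) = 2 × 990 × tan(11.35°) = 397.4 km.

397 km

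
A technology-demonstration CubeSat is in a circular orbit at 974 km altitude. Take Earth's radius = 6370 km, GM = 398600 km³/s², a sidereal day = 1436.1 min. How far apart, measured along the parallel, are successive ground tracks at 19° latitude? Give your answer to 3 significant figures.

2750 km

Semi-major axis a = 6370 + 974 = 7344 km. Period T = 2π√(a³/μ) = 2π√(7344³/398600) = 6263.4 s = 104.39 min.
Node shift per orbit = (6263.4/86166) × 360° = 26.17°.
Equatorial spacing = 26.17 × 111.2 km/° = 2909 km.
At 19° latitude, spacing = 2909 × cos(19°) = 2751 km.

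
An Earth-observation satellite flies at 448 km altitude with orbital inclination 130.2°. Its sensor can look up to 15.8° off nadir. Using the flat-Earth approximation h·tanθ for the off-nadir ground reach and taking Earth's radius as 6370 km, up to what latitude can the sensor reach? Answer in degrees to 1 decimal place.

Retrograde orbit: the ground track reaches ±(180° − i) = ±(180 − 130.2) = ±49.8°.
Sensor half-swath on the ground ≈ 448·tan(15.8°) = 127 km = 1.14° of latitude.
Maximum observable latitude ≈ 49.8 + 1.14 = 50.9°.

50.9°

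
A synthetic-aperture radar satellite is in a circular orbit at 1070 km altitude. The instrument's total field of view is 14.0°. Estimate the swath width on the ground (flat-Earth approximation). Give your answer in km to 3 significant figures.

263 km

Half-angle = 14.0°/2 = 7°.
Swath width ≈ 2h·tan(θ/2) = 2 × 1070 × tan(7°) = 262.8 km.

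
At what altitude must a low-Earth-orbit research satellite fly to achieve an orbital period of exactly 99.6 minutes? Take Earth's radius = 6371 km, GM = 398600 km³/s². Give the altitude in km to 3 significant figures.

747 km

T = 99.6 min = 5976.0 s.
From T = 2π√(a³/μ): a = (μ T²/4π²)^(1/3) = (398600 × 5976.0² / 4π²)^(1/3) = 7118 km.
Altitude h = a − R = 7118 − 6371 = 747 km.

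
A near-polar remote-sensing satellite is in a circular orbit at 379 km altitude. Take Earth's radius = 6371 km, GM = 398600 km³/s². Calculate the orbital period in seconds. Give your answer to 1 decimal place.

5519.1 seconds

Semi-major axis a = 6371 + 379 = 6750 km. Period T = 2π√(a³/μ) = 2π√(6750³/398600) = 5519.1 s = 91.98 min.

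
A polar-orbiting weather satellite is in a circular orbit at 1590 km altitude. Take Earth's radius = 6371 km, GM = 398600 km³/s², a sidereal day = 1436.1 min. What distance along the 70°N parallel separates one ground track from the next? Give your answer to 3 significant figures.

Semi-major axis a = 6371 + 1590 = 7961 km. Period T = 2π√(a³/μ) = 2π√(7961³/398600) = 7069.1 s = 117.82 min.
Node shift per orbit = (7069.1/86166) × 360° = 29.53°.
Equatorial spacing = 29.53 × 111.2 km/° = 3284 km.
At 70° latitude, spacing = 3284 × cos(70°) = 1123 km.

1120 km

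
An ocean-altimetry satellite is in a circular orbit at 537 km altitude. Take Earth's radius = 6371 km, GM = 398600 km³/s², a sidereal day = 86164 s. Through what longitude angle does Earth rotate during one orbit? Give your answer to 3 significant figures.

23.9°

Semi-major axis a = 6371 + 537 = 6908 km. Period T = 2π√(a³/μ) = 2π√(6908³/398600) = 5714.0 s = 95.23 min.
During one orbit Earth rotates (5714.0 / 86164) × 360° = 23.87°.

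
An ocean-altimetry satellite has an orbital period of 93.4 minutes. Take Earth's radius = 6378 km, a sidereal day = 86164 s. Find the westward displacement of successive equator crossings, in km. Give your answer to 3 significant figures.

T = 93.4 min = 5604.0 s.
During one orbit Earth rotates (5604.0 / 86164) × 360° = 23.41°.
At the equator that is 23.41° × (2π·6378/360) km/° = 23.41 × 111.3 = 2606 km.

2610 km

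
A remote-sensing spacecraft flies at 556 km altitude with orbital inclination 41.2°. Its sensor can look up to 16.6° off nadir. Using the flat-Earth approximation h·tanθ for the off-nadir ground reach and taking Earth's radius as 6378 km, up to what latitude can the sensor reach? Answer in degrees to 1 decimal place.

42.7°

For a prograde orbit the ground track reaches latitude ±i = ±41.2°.
Sensor half-swath on the ground ≈ 556·tan(16.6°) = 166 km = 1.49° of latitude.
Maximum observable latitude ≈ 41.2 + 1.49 = 42.7°.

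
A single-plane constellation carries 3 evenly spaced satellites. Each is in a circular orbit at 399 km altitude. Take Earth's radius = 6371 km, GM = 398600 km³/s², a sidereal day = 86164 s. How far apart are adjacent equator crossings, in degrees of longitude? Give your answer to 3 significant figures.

7.72°

Semi-major axis a = 6371 + 399 = 6770 km. Period T = 2π√(a³/μ) = 2π√(6770³/398600) = 5543.6 s = 92.39 min.
Single-satellite node shift = (5543.6/86164) × 360° = 23.16°.
With 3 satellites evenly phased, successive equator crossings are 23.16/3 = 7.721° apart.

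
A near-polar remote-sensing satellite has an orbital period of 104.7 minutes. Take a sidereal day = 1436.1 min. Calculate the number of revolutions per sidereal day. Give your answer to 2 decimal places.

13.72

T = 104.7 min = 6282.0 s.
Orbits per sidereal day = 86166 / 6282.0 = 13.716.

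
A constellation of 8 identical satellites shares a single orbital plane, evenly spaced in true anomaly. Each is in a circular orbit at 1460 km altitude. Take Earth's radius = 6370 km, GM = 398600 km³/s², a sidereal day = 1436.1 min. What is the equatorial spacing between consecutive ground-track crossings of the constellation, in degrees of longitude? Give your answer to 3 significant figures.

Semi-major axis a = 6370 + 1460 = 7830 km. Period T = 2π√(a³/μ) = 2π√(7830³/398600) = 6895.3 s = 114.92 min.
Single-satellite node shift = (6895.3/86166) × 360° = 28.81°.
With 8 satellites evenly phased, successive equator crossings are 28.81/8 = 3.601° apart.

3.60°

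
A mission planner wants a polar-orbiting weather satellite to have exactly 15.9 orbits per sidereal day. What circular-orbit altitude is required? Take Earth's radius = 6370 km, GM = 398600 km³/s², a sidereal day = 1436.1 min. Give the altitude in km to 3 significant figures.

298 km

Required period T = 86166 / 15.9 = 5419.2 s.
From T = 2π√(a³/μ): a = (μ T²/4π²)^(1/3) = (398600 × 5419.2² / 4π²)^(1/3) = 6668 km.
Altitude h = a − R = 6668 − 6370 = 298 km.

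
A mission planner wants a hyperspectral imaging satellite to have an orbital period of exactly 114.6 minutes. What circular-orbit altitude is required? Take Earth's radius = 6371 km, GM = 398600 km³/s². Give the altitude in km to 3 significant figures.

T = 114.6 min = 6876.0 s.
From T = 2π√(a³/μ): a = (μ T²/4π²)^(1/3) = (398600 × 6876.0² / 4π²)^(1/3) = 7815 km.
Altitude h = a − R = 7815 − 6371 = 1444 km.

1440 km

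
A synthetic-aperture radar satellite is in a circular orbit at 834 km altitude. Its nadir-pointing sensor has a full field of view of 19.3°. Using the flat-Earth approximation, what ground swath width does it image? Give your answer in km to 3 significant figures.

Half-angle = 19.3°/2 = 9.65°.
Swath width ≈ 2h·tan(θ/2) = 2 × 834 × tan(9.65°) = 283.6 km.

284 km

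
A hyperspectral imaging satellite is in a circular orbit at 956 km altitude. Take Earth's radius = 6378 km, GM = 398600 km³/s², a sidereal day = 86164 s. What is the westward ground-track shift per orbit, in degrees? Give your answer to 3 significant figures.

Semi-major axis a = 6378 + 956 = 7334 km. Period T = 2π√(a³/μ) = 2π√(7334³/398600) = 6250.6 s = 104.18 min.
During one orbit Earth rotates (6250.6 / 86164) × 360° = 26.12°.

26.1°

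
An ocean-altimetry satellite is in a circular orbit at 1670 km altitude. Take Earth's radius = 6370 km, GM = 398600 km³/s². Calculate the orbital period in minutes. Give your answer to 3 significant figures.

Semi-major axis a = 6370 + 1670 = 8040 km. Period T = 2π√(a³/μ) = 2π√(8040³/398600) = 7174.6 s = 119.58 min.

120 min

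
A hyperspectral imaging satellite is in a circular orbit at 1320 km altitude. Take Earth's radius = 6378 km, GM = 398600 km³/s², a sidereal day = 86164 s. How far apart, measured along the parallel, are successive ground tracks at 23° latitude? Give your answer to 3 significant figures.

2880 km

Semi-major axis a = 6378 + 1320 = 7698 km. Period T = 2π√(a³/μ) = 2π√(7698³/398600) = 6721.7 s = 112.03 min.
Node shift per orbit = (6721.7/86164) × 360° = 28.08°.
Equatorial spacing = 28.08 × 111.3 km/° = 3126 km.
At 23° latitude, spacing = 3126 × cos(23°) = 2878 km.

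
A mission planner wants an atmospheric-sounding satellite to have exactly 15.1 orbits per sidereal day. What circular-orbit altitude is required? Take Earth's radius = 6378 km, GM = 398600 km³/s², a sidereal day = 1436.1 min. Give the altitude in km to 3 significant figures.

524 km

Required period T = 86166 / 15.1 = 5706.4 s.
From T = 2π√(a³/μ): a = (μ T²/4π²)^(1/3) = (398600 × 5706.4² / 4π²)^(1/3) = 6902 km.
Altitude h = a − R = 6902 − 6378 = 524 km.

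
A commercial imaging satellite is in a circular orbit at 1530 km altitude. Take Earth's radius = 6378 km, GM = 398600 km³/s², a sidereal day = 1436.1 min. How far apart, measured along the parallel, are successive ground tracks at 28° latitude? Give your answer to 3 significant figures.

Semi-major axis a = 6378 + 1530 = 7908 km. Period T = 2π√(a³/μ) = 2π√(7908³/398600) = 6998.6 s = 116.64 min.
Node shift per orbit = (6998.6/86166) × 360° = 29.24°.
Equatorial spacing = 29.24 × 111.3 km/° = 3255 km.
At 28° latitude, spacing = 3255 × cos(28°) = 2874 km.

2870 km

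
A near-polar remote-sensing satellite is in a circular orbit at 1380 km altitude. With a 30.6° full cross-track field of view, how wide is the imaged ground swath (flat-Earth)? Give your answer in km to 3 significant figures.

755 km

Half-angle = 30.6°/2 = 15.3°.
Swath width ≈ 2h·tan(θ/2) = 2 × 1380 × tan(15.3°) = 755.1 km.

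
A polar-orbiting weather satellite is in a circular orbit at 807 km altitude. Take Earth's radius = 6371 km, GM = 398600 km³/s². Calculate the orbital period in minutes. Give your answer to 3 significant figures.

Semi-major axis a = 6371 + 807 = 7178 km. Period T = 2π√(a³/μ) = 2π√(7178³/398600) = 6052.2 s = 100.87 min.

101 min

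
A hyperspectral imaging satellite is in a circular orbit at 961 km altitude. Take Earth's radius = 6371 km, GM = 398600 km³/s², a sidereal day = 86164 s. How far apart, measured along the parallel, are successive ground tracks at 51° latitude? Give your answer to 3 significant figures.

Semi-major axis a = 6371 + 961 = 7332 km. Period T = 2π√(a³/μ) = 2π√(7332³/398600) = 6248.1 s = 104.13 min.
Node shift per orbit = (6248.1/86164) × 360° = 26.10°.
Equatorial spacing = 26.10 × 111.2 km/° = 2903 km.
At 51° latitude, spacing = 2903 × cos(51°) = 1827 km.

1830 km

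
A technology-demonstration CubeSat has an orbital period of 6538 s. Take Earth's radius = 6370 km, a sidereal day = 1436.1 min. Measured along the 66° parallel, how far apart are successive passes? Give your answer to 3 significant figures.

1240 km

Node shift per orbit = (6538.0/86166) × 360° = 27.32°.
Equatorial spacing = 27.32 × 111.2 km/° = 3037 km.
At 66° latitude, spacing = 3037 × cos(66°) = 1235 km.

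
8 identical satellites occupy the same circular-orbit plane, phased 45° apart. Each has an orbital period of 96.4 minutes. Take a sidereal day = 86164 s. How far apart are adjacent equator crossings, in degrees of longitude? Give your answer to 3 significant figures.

T = 96.4 min = 5784.0 s.
Single-satellite node shift = (5784.0/86164) × 360° = 24.17°.
With 8 satellites evenly phased, successive equator crossings are 24.17/8 = 3.021° apart.

3.02°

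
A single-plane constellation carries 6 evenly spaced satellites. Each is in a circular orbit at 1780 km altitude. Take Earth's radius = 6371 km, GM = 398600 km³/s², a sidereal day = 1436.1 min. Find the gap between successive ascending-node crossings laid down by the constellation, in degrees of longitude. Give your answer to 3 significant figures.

Semi-major axis a = 6371 + 1780 = 8151 km. Period T = 2π√(a³/μ) = 2π√(8151³/398600) = 7323.6 s = 122.06 min.
Single-satellite node shift = (7323.6/86166) × 360° = 30.60°.
With 6 satellites evenly phased, successive equator crossings are 30.60/6 = 5.100° apart.

5.10°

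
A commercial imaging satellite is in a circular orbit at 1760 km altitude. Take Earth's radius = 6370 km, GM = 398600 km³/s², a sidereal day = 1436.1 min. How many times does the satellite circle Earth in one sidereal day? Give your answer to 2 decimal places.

11.81

Semi-major axis a = 6370 + 1760 = 8130 km. Period T = 2π√(a³/μ) = 2π√(8130³/398600) = 7295.4 s = 121.59 min.
Orbits per sidereal day = 86166 / 7295.4 = 11.811.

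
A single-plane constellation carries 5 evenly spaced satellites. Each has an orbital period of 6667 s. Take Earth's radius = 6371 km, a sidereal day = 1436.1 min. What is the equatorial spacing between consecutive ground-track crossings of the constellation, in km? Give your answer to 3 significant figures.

Single-satellite node shift = (6667.0/86166) × 360° = 27.85°.
With 5 satellites evenly phased, successive equator crossings are 27.85/5 = 5.571° apart.
That is 5.571 × 111.2 = 619 km at the equator.

619 km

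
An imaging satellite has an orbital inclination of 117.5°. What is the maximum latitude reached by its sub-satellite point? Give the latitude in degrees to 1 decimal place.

62.5°

Retrograde orbit: the ground track reaches ±(180° − i) = ±(180 − 117.5) = ±62.5°.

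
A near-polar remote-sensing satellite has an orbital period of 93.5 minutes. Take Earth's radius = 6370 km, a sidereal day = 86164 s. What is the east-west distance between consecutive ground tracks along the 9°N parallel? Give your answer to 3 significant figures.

T = 93.5 min = 5610.0 s.
Node shift per orbit = (5610.0/86164) × 360° = 23.44°.
Equatorial spacing = 23.44 × 111.2 km/° = 2606 km.
At 9° latitude, spacing = 2606 × cos(9°) = 2574 km.

2570 km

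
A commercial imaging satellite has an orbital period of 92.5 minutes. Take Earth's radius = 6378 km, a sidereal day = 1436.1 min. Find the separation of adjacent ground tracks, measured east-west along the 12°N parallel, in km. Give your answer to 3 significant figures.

2520 km

T = 92.5 min = 5550.0 s.
Node shift per orbit = (5550.0/86166) × 360° = 23.19°.
Equatorial spacing = 23.19 × 111.3 km/° = 2581 km.
At 12° latitude, spacing = 2581 × cos(12°) = 2525 km.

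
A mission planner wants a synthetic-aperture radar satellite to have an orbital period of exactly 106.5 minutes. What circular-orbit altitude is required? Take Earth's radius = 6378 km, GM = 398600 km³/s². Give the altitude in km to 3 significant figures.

T = 106.5 min = 6390.0 s.
From T = 2π√(a³/μ): a = (μ T²/4π²)^(1/3) = (398600 × 6390.0² / 4π²)^(1/3) = 7443 km.
Altitude h = a − R = 7443 − 6378 = 1065 km.

1060 km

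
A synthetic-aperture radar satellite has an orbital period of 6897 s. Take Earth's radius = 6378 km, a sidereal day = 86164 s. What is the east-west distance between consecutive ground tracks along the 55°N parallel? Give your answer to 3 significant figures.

1840 km

Node shift per orbit = (6897.0/86164) × 360° = 28.82°.
Equatorial spacing = 28.82 × 111.3 km/° = 3208 km.
At 55° latitude, spacing = 3208 × cos(55°) = 1840 km.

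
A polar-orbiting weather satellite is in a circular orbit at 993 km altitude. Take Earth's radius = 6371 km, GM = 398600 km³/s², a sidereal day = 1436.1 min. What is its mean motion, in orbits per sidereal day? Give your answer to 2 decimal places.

13.70

Semi-major axis a = 6371 + 993 = 7364 km. Period T = 2π√(a³/μ) = 2π√(7364³/398600) = 6289.0 s = 104.82 min.
Orbits per sidereal day = 86166 / 6289.0 = 13.701.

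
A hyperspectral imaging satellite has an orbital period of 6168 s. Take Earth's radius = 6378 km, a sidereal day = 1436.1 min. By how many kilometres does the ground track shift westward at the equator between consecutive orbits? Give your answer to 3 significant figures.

2870 km

During one orbit Earth rotates (6168.0 / 86166) × 360° = 25.77°.
At the equator that is 25.77° × (2π·6378/360) km/° = 25.77 × 111.3 = 2869 km.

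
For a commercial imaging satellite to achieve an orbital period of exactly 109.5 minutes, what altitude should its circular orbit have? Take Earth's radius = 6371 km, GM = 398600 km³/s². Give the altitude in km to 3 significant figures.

1210 km

T = 109.5 min = 6570.0 s.
From T = 2π√(a³/μ): a = (μ T²/4π²)^(1/3) = (398600 × 6570.0² / 4π²)^(1/3) = 7582 km.
Altitude h = a − R = 7582 − 6371 = 1211 km.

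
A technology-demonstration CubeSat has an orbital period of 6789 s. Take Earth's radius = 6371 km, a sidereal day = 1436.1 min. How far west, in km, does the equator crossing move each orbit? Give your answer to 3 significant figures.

During one orbit Earth rotates (6789.0 / 86166) × 360° = 28.36°.
At the equator that is 28.36° × (2π·6371/360) km/° = 28.36 × 111.2 = 3154 km.

3150 km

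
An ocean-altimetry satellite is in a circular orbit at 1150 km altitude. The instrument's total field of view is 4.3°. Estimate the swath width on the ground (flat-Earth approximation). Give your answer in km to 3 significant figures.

86.3 km

Half-angle = 4.3°/2 = 2.15°.
Swath width ≈ 2h·tan(θ/2) = 2 × 1150 × tan(2.15°) = 86.3 km.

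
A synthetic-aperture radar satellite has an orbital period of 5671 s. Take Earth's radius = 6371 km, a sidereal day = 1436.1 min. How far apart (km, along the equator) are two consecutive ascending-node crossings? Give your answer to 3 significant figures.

2630 km

During one orbit Earth rotates (5671.0 / 86166) × 360° = 23.69°.
At the equator that is 23.69° × (2π·6371/360) km/° = 23.69 × 111.2 = 2635 km.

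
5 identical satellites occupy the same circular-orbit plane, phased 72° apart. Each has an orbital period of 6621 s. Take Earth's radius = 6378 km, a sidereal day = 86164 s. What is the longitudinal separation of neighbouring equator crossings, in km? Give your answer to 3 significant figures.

Single-satellite node shift = (6621.0/86164) × 360° = 27.66°.
With 5 satellites evenly phased, successive equator crossings are 27.66/5 = 5.533° apart.
That is 5.533 × 111.3 = 616 km at the equator.

616 km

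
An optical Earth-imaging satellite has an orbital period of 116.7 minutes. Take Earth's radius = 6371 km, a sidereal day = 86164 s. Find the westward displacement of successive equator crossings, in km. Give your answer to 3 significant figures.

3250 km

T = 116.7 min = 7002.0 s.
During one orbit Earth rotates (7002.0 / 86164) × 360° = 29.25°.
At the equator that is 29.25° × (2π·6371/360) km/° = 29.25 × 111.2 = 3253 km.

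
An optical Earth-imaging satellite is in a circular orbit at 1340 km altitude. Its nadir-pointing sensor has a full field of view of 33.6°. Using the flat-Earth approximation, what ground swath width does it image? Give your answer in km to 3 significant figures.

Half-angle = 33.6°/2 = 16.8°.
Swath width ≈ 2h·tan(θ/2) = 2 × 1340 × tan(16.8°) = 809.1 km.

809 km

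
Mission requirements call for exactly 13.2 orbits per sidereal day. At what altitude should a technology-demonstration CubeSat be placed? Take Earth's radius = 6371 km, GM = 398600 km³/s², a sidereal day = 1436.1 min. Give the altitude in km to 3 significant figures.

1180 km

Required period T = 86166 / 13.2 = 6527.7 s.
From T = 2π√(a³/μ): a = (μ T²/4π²)^(1/3) = (398600 × 6527.7² / 4π²)^(1/3) = 7549 km.
Altitude h = a − R = 7549 − 6371 = 1178 km.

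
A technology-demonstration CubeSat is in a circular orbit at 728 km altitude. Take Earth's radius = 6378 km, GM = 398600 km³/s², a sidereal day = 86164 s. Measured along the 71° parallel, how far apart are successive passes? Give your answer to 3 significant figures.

Semi-major axis a = 6378 + 728 = 7106 km. Period T = 2π√(a³/μ) = 2π√(7106³/398600) = 5961.4 s = 99.36 min.
Node shift per orbit = (5961.4/86164) × 360° = 24.91°.
Equatorial spacing = 24.91 × 111.3 km/° = 2773 km.
At 71° latitude, spacing = 2773 × cos(71°) = 903 km.

903 km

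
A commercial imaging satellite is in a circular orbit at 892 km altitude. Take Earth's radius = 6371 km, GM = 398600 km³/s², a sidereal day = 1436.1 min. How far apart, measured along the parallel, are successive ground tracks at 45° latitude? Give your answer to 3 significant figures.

2020 km

Semi-major axis a = 6371 + 892 = 7263 km. Period T = 2π√(a³/μ) = 2π√(7263³/398600) = 6160.1 s = 102.67 min.
Node shift per orbit = (6160.1/86166) × 360° = 25.74°.
Equatorial spacing = 25.74 × 111.2 km/° = 2862 km.
At 45° latitude, spacing = 2862 × cos(45°) = 2024 km.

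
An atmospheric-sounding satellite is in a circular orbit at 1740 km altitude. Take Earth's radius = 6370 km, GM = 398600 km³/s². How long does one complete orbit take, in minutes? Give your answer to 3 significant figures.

Semi-major axis a = 6370 + 1740 = 8110 km. Period T = 2π√(a³/μ) = 2π√(8110³/398600) = 7268.5 s = 121.14 min.

121 min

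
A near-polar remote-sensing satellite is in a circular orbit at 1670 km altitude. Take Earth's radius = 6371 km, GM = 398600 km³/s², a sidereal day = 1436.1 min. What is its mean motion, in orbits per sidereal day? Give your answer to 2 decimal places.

Semi-major axis a = 6371 + 1670 = 8041 km. Period T = 2π√(a³/μ) = 2π√(8041³/398600) = 7175.9 s = 119.60 min.
Orbits per sidereal day = 86166 / 7175.9 = 12.008.

12.01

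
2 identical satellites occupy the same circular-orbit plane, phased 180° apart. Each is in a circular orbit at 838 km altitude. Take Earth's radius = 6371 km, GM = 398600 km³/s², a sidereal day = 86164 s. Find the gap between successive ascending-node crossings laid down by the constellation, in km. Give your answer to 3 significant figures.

Semi-major axis a = 6371 + 838 = 7209 km. Period T = 2π√(a³/μ) = 2π√(7209³/398600) = 6091.5 s = 101.52 min.
Single-satellite node shift = (6091.5/86164) × 360° = 25.45°.
With 2 satellites evenly phased, successive equator crossings are 25.45/2 = 12.725° apart.
That is 12.725 × 111.2 = 1415 km at the equator.

1410 km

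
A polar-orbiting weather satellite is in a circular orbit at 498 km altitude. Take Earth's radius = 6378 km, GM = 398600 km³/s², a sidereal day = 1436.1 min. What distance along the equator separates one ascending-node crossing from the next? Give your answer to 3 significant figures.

Semi-major axis a = 6378 + 498 = 6876 km. Period T = 2π√(a³/μ) = 2π√(6876³/398600) = 5674.3 s = 94.57 min.
During one orbit Earth rotates (5674.3 / 86166) × 360° = 23.71°.
At the equator that is 23.71° × (2π·6378/360) km/° = 23.71 × 111.3 = 2639 km.

2640 km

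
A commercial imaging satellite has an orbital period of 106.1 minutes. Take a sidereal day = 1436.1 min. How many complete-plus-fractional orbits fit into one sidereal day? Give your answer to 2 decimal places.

T = 106.1 min = 6366.0 s.
Orbits per sidereal day = 86166 / 6366.0 = 13.535.

13.54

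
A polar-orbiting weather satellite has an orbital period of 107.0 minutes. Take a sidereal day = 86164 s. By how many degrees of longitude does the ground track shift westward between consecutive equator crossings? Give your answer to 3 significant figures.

26.8°

T = 107.0 min = 6420.0 s.
During one orbit Earth rotates (6420.0 / 86164) × 360° = 26.82°.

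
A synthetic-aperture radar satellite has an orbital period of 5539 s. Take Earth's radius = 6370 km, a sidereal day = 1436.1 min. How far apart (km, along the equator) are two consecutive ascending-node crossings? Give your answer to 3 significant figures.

2570 km

During one orbit Earth rotates (5539.0 / 86166) × 360° = 23.14°.
At the equator that is 23.14° × (2π·6370/360) km/° = 23.14 × 111.2 = 2573 km.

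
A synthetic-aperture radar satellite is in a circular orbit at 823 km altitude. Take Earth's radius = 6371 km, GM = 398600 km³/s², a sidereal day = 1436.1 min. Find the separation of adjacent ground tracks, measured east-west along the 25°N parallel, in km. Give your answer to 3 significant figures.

2560 km

Semi-major axis a = 6371 + 823 = 7194 km. Period T = 2π√(a³/μ) = 2π√(7194³/398600) = 6072.5 s = 101.21 min.
Node shift per orbit = (6072.5/86166) × 360° = 25.37°.
Equatorial spacing = 25.37 × 111.2 km/° = 2821 km.
At 25° latitude, spacing = 2821 × cos(25°) = 2557 km.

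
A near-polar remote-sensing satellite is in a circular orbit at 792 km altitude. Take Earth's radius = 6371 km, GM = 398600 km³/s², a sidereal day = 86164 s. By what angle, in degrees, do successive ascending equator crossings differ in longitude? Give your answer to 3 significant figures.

25.2°

Semi-major axis a = 6371 + 792 = 7163 km. Period T = 2π√(a³/μ) = 2π√(7163³/398600) = 6033.3 s = 100.55 min.
During one orbit Earth rotates (6033.3 / 86164) × 360° = 25.21°.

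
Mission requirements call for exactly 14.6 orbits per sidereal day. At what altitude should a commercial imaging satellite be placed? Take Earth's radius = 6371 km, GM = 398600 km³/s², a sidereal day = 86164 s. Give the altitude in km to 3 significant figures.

Required period T = 86164 / 14.6 = 5901.6 s.
From T = 2π√(a³/μ): a = (μ T²/4π²)^(1/3) = (398600 × 5901.6² / 4π²)^(1/3) = 7058 km.
Altitude h = a − R = 7058 − 6371 = 687 km.

687 km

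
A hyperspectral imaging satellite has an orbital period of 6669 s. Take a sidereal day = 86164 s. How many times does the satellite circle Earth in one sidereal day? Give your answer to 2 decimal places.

Orbits per sidereal day = 86164 / 6669.0 = 12.920.

12.92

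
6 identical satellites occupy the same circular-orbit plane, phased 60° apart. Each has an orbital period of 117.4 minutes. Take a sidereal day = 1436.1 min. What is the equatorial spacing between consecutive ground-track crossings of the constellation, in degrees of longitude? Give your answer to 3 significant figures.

T = 117.4 min = 7044.0 s.
Single-satellite node shift = (7044.0/86166) × 360° = 29.43°.
With 6 satellites evenly phased, successive equator crossings are 29.43/6 = 4.905° apart.

4.90°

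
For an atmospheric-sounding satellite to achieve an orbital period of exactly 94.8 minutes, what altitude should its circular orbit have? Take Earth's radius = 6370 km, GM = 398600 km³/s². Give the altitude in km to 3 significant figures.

T = 94.8 min = 5688.0 s.
From T = 2π√(a³/μ): a = (μ T²/4π²)^(1/3) = (398600 × 5688.0² / 4π²)^(1/3) = 6887 km.
Altitude h = a − R = 6887 − 6370 = 517 km.

517 km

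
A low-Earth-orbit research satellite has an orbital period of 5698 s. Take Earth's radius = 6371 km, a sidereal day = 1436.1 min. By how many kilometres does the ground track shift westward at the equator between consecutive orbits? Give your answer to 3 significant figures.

During one orbit Earth rotates (5698.0 / 86166) × 360° = 23.81°.
At the equator that is 23.81° × (2π·6371/360) km/° = 23.81 × 111.2 = 2647 km.

2650 km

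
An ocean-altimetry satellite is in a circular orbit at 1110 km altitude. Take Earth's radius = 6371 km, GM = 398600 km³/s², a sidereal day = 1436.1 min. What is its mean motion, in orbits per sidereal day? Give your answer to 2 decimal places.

13.38

Semi-major axis a = 6371 + 1110 = 7481 km. Period T = 2π√(a³/μ) = 2π√(7481³/398600) = 6439.5 s = 107.32 min.
Orbits per sidereal day = 86166 / 6439.5 = 13.381.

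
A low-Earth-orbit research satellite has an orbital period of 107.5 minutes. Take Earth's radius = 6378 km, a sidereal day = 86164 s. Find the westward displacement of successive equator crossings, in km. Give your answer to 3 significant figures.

T = 107.5 min = 6450.0 s.
During one orbit Earth rotates (6450.0 / 86164) × 360° = 26.95°.
At the equator that is 26.95° × (2π·6378/360) km/° = 26.95 × 111.3 = 3000 km.

3000 km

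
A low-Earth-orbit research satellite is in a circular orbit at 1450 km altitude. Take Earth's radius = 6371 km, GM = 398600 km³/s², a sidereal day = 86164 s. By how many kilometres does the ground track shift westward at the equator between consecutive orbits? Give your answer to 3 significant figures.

3200 km

Semi-major axis a = 6371 + 1450 = 7821 km. Period T = 2π√(a³/μ) = 2π√(7821³/398600) = 6883.4 s = 114.72 min.
During one orbit Earth rotates (6883.4 / 86164) × 360° = 28.76°.
At the equator that is 28.76° × (2π·6371/360) km/° = 28.76 × 111.2 = 3198 km.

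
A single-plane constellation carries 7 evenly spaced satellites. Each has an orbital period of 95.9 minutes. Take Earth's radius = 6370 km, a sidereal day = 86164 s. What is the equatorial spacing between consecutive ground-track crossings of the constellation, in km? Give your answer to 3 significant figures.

382 km

T = 95.9 min = 5754.0 s.
Single-satellite node shift = (5754.0/86164) × 360° = 24.04°.
With 7 satellites evenly phased, successive equator crossings are 24.04/7 = 3.434° apart.
That is 3.434 × 111.2 = 382 km at the equator.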